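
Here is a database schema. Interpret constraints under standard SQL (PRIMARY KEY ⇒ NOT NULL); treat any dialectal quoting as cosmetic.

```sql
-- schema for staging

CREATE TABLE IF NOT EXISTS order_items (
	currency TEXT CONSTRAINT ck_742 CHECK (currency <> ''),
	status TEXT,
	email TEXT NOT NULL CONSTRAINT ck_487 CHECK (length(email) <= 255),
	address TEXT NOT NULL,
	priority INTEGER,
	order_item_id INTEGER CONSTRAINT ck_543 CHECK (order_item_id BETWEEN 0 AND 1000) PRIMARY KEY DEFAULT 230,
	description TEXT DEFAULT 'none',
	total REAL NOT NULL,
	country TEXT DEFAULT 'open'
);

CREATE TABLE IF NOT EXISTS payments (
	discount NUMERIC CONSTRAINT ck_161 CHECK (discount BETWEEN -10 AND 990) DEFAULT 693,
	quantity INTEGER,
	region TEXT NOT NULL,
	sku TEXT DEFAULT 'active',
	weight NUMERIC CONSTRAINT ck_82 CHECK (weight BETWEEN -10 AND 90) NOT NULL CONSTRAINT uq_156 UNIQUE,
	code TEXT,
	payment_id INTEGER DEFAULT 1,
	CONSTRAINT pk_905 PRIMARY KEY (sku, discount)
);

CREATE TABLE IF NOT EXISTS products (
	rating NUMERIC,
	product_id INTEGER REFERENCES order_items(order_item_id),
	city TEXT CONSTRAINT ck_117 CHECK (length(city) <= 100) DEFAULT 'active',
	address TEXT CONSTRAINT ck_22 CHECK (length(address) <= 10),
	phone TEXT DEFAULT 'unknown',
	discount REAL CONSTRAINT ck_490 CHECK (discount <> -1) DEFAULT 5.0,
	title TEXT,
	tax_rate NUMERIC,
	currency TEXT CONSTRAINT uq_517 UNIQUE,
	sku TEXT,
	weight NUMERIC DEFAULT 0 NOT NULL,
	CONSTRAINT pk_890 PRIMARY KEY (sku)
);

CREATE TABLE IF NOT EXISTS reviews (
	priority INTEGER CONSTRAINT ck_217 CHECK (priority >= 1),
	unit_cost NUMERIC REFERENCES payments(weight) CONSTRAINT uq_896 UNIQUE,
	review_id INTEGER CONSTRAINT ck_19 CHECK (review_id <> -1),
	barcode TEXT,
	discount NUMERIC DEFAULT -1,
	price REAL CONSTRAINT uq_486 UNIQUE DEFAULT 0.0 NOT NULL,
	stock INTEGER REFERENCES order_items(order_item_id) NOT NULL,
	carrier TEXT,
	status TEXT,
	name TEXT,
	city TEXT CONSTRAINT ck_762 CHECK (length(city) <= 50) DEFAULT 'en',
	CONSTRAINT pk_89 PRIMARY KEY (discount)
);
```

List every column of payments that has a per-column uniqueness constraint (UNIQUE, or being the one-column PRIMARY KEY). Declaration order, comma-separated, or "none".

- discount: part of a composite PRIMARY KEY — only the tuple is unique, not this column on its own.
- quantity: no UNIQUE or single-column PK constraint.
- region: no UNIQUE or single-column PK constraint.
- sku: part of a composite PRIMARY KEY — only the tuple is unique, not this column on its own.
- weight: declared UNIQUE → unique.
- code: no UNIQUE or single-column PK constraint.
- payment_id: no UNIQUE or single-column PK constraint.

weight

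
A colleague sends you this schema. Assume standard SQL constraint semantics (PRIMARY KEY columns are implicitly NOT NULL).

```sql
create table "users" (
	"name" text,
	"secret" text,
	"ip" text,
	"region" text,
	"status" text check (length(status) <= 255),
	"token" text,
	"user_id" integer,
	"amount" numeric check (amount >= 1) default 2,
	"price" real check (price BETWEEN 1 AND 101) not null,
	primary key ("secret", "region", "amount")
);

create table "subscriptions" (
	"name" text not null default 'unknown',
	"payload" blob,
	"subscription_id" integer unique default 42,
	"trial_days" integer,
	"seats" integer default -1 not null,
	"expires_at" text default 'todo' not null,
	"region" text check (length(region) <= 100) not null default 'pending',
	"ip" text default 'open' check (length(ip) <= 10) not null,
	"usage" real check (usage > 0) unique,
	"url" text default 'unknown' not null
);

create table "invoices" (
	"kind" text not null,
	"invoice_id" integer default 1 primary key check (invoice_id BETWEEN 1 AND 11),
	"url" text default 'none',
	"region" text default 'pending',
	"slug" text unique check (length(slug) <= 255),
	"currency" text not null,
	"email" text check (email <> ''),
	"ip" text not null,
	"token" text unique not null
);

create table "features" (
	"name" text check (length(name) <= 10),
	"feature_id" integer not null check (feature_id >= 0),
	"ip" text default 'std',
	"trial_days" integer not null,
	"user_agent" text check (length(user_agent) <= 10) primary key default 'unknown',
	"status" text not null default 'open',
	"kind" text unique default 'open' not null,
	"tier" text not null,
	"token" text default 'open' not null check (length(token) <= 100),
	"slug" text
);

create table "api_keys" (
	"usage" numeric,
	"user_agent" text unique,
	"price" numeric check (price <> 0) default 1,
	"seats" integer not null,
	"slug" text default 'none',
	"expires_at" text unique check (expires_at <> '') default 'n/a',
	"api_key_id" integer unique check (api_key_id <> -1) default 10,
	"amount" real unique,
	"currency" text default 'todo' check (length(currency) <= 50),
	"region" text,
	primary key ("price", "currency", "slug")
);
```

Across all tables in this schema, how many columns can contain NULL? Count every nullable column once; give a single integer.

users: 5 nullable (name, ip, status, token, user_id — PK (secret, region, amount) and explicit NOT NULL columns excluded).
subscriptions: 4 nullable (payload, subscription_id, trial_days, usage — PK none and explicit NOT NULL columns excluded).
invoices: 4 nullable (url, region, slug, email — PK (invoice_id) and explicit NOT NULL columns excluded).
features: 3 nullable (name, ip, slug — PK (user_agent) and explicit NOT NULL columns excluded).
api_keys: 6 nullable (usage, user_agent, expires_at, api_key_id, amount, region — PK (price, currency, slug) and explicit NOT NULL columns excluded).
Total: 5 + 4 + 4 + 3 + 6 = 22.

22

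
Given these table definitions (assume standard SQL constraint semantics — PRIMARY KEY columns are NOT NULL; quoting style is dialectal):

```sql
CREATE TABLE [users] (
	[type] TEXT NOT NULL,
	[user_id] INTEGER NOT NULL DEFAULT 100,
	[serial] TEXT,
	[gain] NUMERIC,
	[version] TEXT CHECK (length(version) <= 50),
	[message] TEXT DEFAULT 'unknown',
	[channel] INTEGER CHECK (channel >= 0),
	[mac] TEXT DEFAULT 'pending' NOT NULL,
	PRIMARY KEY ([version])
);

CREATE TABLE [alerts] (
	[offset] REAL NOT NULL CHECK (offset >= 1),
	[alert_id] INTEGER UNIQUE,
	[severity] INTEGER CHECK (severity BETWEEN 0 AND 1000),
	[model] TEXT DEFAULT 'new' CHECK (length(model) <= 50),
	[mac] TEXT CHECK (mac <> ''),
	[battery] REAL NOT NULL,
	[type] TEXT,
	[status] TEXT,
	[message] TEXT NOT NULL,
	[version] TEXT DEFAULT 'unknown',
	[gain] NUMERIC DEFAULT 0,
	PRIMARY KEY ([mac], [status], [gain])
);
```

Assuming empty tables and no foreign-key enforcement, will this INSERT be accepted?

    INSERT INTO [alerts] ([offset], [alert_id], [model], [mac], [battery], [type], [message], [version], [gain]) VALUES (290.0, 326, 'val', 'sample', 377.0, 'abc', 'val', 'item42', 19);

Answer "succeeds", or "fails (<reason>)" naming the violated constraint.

status is omitted from the column list and has no DEFAULT, so it would receive NULL.
But status is part of the PRIMARY KEY (implied NOT NULL).

fails (NOT NULL on status)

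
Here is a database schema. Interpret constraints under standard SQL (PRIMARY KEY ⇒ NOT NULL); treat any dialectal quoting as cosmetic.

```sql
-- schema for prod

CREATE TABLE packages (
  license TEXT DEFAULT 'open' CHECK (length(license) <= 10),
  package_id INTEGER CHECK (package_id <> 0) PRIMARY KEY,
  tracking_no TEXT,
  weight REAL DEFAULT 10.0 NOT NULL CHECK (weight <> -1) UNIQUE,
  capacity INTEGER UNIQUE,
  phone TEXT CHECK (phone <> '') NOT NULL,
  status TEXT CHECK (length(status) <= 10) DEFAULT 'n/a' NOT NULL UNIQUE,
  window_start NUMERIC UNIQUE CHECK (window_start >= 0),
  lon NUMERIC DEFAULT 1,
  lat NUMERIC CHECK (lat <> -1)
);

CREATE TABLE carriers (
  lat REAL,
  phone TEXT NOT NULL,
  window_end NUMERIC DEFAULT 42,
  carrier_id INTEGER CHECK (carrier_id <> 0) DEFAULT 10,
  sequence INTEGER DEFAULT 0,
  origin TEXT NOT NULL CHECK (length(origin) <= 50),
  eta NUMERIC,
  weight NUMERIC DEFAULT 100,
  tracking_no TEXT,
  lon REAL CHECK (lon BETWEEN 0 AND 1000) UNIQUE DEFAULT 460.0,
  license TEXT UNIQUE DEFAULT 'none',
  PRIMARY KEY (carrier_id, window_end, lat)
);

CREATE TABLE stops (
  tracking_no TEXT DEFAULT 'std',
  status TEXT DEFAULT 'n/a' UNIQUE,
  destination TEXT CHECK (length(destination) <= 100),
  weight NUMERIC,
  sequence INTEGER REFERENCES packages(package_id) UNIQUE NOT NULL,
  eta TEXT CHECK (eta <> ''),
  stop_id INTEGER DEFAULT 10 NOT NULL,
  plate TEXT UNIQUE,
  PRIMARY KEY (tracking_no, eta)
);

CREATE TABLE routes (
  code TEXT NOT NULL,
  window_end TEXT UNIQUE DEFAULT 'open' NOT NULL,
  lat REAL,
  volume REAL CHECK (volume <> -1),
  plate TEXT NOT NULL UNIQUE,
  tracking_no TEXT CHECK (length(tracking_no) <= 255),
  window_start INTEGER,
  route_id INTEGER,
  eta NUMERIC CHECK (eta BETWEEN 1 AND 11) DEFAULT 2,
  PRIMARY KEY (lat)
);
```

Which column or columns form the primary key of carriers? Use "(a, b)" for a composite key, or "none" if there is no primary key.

A table-level PRIMARY KEY clause names 3 columns: carrier_id, window_end, lat.
This is a composite key — the combination is unique, not each column individually.

(carrier_id, window_end, lat)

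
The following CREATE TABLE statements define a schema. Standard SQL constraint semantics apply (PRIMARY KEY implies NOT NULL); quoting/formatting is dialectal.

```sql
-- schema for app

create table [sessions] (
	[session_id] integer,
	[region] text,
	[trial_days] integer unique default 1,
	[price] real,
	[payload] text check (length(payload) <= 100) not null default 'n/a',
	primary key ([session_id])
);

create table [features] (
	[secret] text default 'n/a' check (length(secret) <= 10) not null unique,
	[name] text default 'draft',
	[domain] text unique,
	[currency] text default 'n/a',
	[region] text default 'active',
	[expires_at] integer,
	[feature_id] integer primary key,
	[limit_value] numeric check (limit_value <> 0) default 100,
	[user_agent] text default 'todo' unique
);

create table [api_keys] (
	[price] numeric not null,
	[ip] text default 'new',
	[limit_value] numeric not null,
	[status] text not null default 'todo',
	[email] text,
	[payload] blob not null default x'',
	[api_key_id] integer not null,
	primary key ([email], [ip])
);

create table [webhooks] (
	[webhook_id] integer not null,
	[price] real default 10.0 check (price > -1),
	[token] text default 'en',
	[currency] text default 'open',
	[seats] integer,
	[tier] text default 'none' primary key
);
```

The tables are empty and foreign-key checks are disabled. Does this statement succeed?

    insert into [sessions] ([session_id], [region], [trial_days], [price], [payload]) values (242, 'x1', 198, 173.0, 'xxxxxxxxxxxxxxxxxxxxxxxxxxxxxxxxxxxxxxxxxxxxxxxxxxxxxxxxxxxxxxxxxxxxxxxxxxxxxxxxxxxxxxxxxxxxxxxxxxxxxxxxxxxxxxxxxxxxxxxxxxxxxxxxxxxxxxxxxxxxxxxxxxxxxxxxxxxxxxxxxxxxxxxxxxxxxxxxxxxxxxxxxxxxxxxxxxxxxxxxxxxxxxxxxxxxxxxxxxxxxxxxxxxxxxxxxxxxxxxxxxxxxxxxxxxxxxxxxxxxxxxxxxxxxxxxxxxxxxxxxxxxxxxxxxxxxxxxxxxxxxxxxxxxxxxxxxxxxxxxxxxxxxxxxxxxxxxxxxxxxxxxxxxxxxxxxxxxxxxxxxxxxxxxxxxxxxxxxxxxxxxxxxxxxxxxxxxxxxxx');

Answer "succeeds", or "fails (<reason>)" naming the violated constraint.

fails (CHECK on payload)

The value 'xxxxxxxxxxxxxxxxxxxxxxxxxxxxxxxxxxxxxxxxxxxxxxxxxxxxxxxxxxxxxxxxxxxxxxxxxxxxxxxxxxxxxxxxxxxxxxxxxxxxxxxxxxxxxxxxxxxxxxxxxxxxxxxxxxxxxxxxxxxxxxxxxxxxxxxxxxxxxxxxxxxxxxxxxxxxxxxxxxxxxxxxxxxxxxxxxxxxxxxxxxxxxxxxxxxxxxxxxxxxxxxxxxxxxxxxxxxxxxxxxxxxxxxxxxxxxxxxxxxxxxxxxxxxxxxxxxxxxxxxxxxxxxxxxxxxxxxxxxxxxxxxxxxxxxxxxxxxxxxxxxxxxxxxxxxxxxxxxxxxxxxxxxxxxxxxxxxxxxxxxxxxxxxxxxxxxxxxxxxxxxxxxxxxxxxxxxxxxxxx' for payload violates CHECK (length(payload) <= 100).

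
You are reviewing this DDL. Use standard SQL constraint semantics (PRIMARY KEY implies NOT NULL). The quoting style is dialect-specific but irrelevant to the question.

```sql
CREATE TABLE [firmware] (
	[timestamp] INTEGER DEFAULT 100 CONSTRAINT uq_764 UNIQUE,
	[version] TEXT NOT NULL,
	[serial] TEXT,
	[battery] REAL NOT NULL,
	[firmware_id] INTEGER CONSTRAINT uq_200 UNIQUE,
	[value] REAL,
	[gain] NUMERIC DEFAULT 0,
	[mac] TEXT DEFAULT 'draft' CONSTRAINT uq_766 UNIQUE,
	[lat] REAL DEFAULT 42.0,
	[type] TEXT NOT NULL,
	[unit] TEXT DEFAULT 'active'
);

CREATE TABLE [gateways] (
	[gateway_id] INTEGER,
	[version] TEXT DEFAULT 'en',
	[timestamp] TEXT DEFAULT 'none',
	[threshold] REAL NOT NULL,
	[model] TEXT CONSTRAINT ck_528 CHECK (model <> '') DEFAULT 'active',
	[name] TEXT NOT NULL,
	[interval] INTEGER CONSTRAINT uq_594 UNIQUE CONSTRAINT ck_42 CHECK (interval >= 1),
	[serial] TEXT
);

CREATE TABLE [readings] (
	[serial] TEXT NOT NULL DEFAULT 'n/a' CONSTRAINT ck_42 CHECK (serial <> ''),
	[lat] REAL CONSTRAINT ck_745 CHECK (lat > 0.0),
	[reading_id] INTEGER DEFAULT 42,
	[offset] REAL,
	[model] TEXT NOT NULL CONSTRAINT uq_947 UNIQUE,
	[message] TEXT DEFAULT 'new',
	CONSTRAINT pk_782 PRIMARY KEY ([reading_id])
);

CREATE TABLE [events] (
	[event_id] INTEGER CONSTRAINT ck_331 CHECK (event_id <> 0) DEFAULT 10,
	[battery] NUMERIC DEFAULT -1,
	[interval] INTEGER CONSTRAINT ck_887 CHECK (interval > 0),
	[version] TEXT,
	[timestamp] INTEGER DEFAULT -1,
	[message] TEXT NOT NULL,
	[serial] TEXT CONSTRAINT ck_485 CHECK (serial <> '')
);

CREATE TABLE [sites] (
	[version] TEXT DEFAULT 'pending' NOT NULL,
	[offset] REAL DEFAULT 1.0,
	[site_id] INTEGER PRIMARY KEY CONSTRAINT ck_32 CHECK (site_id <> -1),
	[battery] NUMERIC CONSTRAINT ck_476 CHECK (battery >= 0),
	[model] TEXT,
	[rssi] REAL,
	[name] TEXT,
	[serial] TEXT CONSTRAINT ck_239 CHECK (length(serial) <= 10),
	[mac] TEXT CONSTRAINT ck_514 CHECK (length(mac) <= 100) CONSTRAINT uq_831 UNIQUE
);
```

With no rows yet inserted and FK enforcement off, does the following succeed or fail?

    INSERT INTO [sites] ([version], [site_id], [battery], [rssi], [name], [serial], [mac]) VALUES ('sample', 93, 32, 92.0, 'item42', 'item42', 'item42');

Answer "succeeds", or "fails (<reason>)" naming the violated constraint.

succeeds

NOT NULL columns: site_id is supplied; version is supplied.
CHECK constraints: 93 satisfies (site_id <> -1); 32 satisfies (battery >= 0); 'item42' satisfies (length(serial) <= 10); 'item42' satisfies (length(mac) <= 100).
No constraint is violated.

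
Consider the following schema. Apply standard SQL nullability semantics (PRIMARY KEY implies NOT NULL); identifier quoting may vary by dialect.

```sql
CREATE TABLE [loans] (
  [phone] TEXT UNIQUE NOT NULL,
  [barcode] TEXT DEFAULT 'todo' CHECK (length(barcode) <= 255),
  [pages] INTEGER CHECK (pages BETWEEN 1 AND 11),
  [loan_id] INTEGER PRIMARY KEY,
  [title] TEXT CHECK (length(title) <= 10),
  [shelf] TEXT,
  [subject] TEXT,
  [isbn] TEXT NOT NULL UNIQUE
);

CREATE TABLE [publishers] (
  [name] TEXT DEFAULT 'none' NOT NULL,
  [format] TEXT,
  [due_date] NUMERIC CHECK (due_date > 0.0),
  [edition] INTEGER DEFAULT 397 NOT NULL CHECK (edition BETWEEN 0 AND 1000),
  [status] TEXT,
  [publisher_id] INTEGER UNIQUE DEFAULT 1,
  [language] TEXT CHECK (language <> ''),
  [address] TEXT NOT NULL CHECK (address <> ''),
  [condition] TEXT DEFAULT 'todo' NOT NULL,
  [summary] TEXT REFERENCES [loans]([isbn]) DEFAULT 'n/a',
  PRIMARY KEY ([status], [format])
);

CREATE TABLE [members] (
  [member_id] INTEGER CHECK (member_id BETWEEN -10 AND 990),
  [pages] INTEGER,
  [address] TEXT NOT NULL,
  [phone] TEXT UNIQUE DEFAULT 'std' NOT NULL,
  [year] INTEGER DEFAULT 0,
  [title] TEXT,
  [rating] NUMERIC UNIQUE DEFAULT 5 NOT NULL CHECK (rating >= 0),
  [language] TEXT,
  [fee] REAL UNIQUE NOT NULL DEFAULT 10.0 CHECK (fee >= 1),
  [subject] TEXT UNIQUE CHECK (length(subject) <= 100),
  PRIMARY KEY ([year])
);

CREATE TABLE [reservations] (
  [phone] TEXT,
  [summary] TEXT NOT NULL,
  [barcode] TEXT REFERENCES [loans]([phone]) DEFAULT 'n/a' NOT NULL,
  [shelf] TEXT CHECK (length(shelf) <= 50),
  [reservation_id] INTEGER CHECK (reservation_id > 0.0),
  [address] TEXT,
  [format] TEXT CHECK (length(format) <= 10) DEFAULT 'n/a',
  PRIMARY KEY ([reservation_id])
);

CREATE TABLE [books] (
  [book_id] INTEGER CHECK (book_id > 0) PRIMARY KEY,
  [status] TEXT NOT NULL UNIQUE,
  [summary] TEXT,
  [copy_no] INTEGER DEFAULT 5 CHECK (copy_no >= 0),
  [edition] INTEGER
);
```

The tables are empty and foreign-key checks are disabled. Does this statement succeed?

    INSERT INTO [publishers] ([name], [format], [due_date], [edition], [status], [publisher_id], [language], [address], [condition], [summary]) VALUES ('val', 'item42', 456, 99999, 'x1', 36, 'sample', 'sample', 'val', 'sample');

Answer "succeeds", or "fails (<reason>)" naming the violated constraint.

The value 99999 for edition violates CHECK (edition BETWEEN 0 AND 1000).

fails (CHECK on edition)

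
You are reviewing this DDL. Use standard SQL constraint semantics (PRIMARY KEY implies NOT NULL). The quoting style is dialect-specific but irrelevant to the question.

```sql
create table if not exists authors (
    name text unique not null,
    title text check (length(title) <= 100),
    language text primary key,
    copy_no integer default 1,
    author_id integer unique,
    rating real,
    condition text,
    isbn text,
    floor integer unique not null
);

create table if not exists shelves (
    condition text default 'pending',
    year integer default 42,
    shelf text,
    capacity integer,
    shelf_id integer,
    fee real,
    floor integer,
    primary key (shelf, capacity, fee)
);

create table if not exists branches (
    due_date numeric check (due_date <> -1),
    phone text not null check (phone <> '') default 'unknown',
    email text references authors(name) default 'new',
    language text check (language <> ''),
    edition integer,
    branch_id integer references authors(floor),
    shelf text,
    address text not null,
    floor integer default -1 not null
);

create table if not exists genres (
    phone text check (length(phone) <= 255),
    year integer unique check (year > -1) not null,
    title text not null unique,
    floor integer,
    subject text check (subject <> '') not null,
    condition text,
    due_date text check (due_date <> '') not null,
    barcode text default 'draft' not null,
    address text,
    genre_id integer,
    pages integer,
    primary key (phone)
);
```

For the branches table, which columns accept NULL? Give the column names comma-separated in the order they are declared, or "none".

due_date, email, language, edition, branch_id, shelf

- due_date: CHECK does not forbid NULL (a CHECK constraint passes when its expression is NULL) → nullable.
- phone: declared NOT NULL → not nullable.
- email: a foreign key column may be NULL unless separately constrained → nullable.
- language: CHECK does not forbid NULL (a CHECK constraint passes when its expression is NULL) → nullable.
- edition: no NOT NULL constraint applies → nullable.
- branch_id: a foreign key column may be NULL unless separately constrained → nullable.
- shelf: no NOT NULL constraint applies → nullable.
- address: declared NOT NULL → not nullable.
- floor: declared NOT NULL → not nullable.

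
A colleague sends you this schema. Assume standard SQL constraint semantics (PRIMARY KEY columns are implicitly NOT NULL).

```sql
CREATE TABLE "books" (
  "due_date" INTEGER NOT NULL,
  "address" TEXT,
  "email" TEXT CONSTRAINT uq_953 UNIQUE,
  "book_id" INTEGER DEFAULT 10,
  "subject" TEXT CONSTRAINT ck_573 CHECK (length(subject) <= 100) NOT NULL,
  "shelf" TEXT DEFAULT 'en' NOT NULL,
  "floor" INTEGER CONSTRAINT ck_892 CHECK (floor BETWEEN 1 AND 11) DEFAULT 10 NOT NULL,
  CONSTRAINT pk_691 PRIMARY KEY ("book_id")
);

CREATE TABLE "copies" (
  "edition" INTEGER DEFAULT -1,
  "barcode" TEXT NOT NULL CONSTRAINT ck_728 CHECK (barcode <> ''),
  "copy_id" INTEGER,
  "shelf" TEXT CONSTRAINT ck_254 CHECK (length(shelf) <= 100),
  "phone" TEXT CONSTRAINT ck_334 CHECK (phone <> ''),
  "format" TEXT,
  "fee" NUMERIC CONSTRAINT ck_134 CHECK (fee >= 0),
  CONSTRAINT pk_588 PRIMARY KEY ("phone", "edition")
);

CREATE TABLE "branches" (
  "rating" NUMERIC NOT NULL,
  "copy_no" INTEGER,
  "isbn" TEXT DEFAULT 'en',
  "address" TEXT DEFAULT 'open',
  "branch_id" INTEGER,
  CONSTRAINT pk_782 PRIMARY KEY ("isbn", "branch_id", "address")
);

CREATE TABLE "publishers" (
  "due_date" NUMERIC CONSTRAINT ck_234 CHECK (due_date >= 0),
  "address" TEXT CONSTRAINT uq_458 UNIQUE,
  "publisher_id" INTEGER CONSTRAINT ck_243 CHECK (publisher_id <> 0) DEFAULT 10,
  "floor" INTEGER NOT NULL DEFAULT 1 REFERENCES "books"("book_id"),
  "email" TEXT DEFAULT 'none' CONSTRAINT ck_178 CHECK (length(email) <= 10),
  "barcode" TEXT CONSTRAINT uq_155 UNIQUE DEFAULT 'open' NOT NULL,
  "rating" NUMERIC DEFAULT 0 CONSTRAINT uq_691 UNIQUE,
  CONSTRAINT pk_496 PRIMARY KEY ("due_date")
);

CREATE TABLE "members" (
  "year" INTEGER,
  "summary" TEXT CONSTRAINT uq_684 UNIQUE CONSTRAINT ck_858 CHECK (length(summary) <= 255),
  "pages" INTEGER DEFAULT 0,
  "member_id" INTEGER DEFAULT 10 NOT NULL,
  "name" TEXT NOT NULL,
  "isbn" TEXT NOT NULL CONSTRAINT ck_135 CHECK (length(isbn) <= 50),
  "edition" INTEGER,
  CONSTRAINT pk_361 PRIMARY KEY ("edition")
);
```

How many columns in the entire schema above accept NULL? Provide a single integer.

books: 2 nullable (address, email — PK (book_id) and explicit NOT NULL columns excluded).
copies: 4 nullable (copy_id, shelf, format, fee — PK (phone, edition) and explicit NOT NULL columns excluded).
branches: 1 nullable (copy_no — PK (isbn, branch_id, address) and explicit NOT NULL columns excluded).
publishers: 4 nullable (address, publisher_id, email, rating — PK (due_date) and explicit NOT NULL columns excluded).
members: 3 nullable (year, summary, pages — PK (edition) and explicit NOT NULL columns excluded).
Total: 2 + 4 + 1 + 4 + 3 = 14.

14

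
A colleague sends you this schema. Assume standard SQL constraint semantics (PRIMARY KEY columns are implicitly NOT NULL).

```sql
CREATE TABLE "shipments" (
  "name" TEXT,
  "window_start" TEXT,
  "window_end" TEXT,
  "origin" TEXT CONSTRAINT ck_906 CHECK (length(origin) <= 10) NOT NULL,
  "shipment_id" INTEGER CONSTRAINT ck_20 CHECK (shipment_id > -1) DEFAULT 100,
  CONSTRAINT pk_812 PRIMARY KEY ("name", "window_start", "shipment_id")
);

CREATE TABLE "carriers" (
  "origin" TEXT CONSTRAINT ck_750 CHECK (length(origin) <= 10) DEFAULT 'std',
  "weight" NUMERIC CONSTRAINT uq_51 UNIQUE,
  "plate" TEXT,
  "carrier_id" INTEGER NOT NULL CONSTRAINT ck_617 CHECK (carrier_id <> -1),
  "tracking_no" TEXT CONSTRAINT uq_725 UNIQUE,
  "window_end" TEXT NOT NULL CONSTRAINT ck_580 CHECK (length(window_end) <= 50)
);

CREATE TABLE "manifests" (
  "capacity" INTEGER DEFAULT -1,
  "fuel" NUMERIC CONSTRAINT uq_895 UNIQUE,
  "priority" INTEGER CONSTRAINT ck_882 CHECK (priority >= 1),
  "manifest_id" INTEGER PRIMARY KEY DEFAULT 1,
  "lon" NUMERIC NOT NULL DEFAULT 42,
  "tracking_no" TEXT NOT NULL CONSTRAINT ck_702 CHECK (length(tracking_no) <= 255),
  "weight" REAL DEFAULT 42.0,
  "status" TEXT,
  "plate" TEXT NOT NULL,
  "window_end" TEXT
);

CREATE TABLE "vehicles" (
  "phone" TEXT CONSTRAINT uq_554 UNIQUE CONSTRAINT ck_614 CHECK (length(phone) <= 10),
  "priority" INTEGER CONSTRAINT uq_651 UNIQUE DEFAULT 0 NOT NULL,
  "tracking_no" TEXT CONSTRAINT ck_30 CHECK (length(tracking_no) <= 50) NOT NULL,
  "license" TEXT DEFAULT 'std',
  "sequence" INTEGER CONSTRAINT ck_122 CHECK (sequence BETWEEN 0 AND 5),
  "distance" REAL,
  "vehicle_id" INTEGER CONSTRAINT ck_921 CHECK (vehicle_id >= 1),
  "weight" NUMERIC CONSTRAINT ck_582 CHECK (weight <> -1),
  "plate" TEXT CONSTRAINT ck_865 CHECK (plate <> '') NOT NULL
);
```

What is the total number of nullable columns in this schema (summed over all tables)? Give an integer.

shipments: 1 nullable (window_end — PK (name, window_start, shipment_id) and explicit NOT NULL columns excluded).
carriers: 4 nullable (origin, weight, plate, tracking_no — PK none and explicit NOT NULL columns excluded).
manifests: 6 nullable (capacity, fuel, priority, weight, status, window_end — PK (manifest_id) and explicit NOT NULL columns excluded).
vehicles: 6 nullable (phone, license, sequence, distance, vehicle_id, weight — PK none and explicit NOT NULL columns excluded).
Total: 1 + 4 + 6 + 6 = 17.

17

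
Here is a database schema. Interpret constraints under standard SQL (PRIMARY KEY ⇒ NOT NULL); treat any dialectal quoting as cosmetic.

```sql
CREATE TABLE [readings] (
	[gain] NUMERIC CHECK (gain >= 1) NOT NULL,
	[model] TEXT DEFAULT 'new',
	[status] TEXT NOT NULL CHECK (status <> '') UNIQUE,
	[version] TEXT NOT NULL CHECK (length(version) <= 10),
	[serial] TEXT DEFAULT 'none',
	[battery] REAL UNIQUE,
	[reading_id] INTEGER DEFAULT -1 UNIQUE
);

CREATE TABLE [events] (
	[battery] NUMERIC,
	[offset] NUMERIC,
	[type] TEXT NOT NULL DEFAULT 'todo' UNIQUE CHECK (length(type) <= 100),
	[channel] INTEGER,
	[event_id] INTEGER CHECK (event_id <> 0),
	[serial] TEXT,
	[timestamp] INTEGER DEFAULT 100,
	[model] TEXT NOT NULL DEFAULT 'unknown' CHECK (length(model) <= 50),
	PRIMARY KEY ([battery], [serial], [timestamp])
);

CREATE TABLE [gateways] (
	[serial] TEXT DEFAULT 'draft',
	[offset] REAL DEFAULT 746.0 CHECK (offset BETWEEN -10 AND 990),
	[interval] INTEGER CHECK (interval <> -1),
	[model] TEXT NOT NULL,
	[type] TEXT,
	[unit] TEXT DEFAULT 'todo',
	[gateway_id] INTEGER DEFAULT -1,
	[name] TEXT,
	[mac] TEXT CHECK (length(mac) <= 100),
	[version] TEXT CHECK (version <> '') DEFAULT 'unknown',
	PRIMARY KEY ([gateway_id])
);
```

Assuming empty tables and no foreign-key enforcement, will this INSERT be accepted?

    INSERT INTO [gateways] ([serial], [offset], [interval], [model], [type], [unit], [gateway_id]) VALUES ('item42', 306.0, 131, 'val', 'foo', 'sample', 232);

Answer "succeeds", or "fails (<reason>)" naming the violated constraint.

NOT NULL columns: gateway_id is supplied; model is supplied.
CHECK constraints: 306.0 satisfies (offset BETWEEN -10 AND 990); 131 satisfies (interval <> -1).
No constraint is violated.

succeeds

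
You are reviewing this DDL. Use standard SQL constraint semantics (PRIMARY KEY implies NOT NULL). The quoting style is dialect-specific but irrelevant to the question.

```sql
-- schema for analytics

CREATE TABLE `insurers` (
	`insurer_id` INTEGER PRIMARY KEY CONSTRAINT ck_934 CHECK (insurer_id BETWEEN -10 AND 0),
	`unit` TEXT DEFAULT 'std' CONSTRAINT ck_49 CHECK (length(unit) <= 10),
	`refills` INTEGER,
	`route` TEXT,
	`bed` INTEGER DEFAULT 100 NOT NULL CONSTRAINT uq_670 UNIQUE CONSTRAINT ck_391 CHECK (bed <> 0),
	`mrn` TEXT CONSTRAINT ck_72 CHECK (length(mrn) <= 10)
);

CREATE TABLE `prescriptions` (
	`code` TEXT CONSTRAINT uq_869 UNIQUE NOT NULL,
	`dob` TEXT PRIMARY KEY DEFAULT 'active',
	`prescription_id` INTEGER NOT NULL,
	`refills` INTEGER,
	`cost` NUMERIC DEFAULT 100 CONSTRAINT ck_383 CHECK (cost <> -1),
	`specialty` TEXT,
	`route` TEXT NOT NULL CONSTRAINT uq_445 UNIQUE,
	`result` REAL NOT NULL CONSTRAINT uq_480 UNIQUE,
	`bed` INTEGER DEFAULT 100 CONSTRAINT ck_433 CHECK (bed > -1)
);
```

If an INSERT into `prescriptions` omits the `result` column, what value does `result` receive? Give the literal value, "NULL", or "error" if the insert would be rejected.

result has no DEFAULT clause.
Omitting it would insert NULL, but it is declared NOT NULL, so the INSERT fails.

error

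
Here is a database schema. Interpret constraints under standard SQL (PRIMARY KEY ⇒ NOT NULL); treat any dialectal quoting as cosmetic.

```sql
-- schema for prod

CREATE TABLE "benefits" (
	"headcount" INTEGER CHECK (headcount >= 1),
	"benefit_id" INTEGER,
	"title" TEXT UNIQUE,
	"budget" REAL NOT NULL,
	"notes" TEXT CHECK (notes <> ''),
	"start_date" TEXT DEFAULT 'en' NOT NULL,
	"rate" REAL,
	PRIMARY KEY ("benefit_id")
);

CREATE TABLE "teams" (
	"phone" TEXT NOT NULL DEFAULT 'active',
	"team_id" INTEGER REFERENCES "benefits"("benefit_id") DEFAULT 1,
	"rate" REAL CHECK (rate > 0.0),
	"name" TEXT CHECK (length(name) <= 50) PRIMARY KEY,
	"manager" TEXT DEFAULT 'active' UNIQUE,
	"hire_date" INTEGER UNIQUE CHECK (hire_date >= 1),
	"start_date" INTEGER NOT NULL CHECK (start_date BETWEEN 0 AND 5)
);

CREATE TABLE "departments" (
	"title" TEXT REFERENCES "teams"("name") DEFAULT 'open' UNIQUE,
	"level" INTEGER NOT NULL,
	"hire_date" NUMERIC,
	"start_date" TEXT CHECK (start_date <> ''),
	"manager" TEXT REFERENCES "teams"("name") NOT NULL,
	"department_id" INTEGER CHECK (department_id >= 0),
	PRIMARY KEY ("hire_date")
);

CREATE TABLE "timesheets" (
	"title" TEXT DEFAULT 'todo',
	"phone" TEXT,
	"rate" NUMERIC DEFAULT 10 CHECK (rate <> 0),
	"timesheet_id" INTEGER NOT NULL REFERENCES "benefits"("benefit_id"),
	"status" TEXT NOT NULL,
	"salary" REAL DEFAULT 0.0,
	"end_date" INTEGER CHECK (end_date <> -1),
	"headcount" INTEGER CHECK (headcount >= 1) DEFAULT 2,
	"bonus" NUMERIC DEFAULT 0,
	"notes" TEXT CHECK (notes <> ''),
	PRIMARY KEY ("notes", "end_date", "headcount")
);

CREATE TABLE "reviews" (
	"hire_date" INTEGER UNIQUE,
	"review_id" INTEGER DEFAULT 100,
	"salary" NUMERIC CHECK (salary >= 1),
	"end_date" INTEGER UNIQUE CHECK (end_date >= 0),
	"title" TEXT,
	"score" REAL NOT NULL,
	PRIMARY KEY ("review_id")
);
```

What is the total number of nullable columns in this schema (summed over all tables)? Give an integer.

benefits: 4 nullable (headcount, title, notes, rate — PK (benefit_id) and explicit NOT NULL columns excluded).
teams: 4 nullable (team_id, rate, manager, hire_date — PK (name) and explicit NOT NULL columns excluded).
departments: 3 nullable (title, start_date, department_id — PK (hire_date) and explicit NOT NULL columns excluded).
timesheets: 5 nullable (title, phone, rate, salary, bonus — PK (notes, end_date, headcount) and explicit NOT NULL columns excluded).
reviews: 4 nullable (hire_date, salary, end_date, title — PK (review_id) and explicit NOT NULL columns excluded).
Total: 4 + 4 + 3 + 5 + 4 = 20.

20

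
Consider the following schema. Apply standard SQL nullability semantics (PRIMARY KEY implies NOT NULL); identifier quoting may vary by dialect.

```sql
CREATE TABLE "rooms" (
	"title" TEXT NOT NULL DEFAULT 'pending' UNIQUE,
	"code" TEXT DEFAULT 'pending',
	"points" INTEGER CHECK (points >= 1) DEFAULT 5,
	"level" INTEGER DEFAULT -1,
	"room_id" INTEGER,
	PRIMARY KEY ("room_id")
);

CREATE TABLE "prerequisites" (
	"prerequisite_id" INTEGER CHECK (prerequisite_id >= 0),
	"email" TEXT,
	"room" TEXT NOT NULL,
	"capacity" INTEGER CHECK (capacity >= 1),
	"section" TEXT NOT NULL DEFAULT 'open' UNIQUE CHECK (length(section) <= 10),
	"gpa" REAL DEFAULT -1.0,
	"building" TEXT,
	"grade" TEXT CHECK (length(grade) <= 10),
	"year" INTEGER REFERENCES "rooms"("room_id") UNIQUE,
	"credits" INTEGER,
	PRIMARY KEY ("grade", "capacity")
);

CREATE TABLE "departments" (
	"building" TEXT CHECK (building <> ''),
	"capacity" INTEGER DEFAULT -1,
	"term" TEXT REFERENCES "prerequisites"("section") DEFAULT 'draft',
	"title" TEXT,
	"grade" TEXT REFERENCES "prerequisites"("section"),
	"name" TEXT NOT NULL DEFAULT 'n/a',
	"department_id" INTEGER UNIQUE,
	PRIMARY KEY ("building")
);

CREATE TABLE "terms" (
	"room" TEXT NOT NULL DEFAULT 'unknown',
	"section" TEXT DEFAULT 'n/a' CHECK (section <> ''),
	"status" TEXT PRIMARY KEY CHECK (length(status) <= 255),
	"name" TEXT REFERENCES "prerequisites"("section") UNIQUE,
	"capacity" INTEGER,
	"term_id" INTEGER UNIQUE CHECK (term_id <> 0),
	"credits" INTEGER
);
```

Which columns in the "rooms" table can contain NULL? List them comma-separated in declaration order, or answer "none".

code, points, level

- title: declared NOT NULL → not nullable.
- code: DEFAULT only fills an omitted column; an explicit NULL is still allowed → nullable.
- points: CHECK does not forbid NULL (a CHECK constraint passes when its expression is NULL) → nullable.
- level: DEFAULT only fills an omitted column; an explicit NULL is still allowed → nullable.
- room_id: part of the PRIMARY KEY, which implies NOT NULL → not nullable.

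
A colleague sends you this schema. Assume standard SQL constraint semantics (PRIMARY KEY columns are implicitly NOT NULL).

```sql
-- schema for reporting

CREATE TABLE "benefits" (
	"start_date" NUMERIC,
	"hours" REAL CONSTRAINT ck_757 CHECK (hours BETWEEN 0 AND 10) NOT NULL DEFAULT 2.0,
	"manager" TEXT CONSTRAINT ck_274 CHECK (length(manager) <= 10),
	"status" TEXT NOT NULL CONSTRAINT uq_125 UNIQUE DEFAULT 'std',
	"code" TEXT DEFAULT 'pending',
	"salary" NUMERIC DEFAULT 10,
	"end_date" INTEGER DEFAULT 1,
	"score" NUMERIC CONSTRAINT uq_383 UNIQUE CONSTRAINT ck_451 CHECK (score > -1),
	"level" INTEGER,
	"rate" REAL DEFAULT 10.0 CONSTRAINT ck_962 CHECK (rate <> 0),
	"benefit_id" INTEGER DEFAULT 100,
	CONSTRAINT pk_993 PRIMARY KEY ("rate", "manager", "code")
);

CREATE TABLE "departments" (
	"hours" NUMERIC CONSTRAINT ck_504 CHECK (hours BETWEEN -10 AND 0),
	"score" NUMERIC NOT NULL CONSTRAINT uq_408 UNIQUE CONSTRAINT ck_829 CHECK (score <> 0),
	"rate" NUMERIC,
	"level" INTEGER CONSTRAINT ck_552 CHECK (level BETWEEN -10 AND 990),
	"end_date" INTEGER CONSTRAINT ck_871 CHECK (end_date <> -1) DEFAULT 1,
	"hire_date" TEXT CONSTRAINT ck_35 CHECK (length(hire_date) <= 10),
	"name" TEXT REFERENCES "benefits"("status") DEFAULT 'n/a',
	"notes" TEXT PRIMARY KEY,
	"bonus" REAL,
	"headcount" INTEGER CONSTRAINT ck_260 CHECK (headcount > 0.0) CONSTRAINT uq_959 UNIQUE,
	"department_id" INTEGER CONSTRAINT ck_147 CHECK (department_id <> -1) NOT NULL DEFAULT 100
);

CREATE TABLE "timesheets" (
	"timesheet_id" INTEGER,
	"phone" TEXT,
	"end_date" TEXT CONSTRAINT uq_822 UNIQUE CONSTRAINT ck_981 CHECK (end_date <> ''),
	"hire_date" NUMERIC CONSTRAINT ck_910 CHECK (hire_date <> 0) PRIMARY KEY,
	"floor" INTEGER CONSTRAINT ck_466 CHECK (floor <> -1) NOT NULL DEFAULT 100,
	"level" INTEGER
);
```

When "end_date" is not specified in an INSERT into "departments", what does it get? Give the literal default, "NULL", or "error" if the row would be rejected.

end_date has an explicit DEFAULT 1.
When the column is omitted from an INSERT, that default is used.

1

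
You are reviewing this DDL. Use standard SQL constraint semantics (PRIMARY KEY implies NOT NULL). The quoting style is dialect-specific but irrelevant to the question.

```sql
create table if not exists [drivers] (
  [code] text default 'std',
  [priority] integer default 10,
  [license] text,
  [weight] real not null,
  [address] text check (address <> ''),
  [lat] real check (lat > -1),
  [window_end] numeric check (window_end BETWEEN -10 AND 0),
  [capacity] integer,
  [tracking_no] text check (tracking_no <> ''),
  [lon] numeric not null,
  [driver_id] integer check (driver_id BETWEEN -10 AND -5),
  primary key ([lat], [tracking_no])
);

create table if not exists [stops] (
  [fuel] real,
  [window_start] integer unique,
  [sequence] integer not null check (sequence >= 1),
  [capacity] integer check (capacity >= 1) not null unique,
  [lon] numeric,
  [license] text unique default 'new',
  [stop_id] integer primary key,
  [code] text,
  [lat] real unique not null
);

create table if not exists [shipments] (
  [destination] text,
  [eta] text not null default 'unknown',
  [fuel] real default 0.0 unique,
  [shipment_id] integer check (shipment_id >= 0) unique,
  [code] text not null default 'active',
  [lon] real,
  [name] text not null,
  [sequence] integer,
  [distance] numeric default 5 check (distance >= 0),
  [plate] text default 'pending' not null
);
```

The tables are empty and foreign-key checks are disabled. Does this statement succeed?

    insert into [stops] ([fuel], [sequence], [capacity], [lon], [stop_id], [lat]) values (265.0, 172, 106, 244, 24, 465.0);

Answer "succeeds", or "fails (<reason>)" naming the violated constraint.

succeeds

NOT NULL columns: capacity is supplied; lat is supplied; sequence is supplied; stop_id is supplied.
CHECK constraints: 172 satisfies (sequence >= 1); 106 satisfies (capacity >= 1).
No constraint is violated.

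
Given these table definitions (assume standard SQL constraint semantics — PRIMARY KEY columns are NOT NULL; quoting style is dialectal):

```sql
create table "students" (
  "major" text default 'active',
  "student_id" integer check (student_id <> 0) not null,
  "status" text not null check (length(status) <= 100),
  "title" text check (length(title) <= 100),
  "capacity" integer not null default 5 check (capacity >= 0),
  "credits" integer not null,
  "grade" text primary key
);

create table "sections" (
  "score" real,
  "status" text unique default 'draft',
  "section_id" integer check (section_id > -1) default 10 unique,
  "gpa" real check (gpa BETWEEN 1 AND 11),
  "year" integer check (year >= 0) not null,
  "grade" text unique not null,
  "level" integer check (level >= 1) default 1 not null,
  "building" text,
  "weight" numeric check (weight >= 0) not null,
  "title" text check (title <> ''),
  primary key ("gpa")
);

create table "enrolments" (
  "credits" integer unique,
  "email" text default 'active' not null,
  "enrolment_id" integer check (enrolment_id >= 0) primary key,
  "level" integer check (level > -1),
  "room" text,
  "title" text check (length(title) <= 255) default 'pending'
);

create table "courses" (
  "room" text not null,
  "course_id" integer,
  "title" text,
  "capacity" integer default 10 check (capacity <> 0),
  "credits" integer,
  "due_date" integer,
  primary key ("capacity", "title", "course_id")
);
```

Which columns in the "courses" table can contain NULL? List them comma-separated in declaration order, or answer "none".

- room: declared NOT NULL → not nullable.
- course_id: part of the PRIMARY KEY, which implies NOT NULL → not nullable.
- title: part of the PRIMARY KEY, which implies NOT NULL → not nullable.
- capacity: part of the PRIMARY KEY, which implies NOT NULL → not nullable.
- credits: no NOT NULL constraint applies → nullable.
- due_date: no NOT NULL constraint applies → nullable.

credits, due_date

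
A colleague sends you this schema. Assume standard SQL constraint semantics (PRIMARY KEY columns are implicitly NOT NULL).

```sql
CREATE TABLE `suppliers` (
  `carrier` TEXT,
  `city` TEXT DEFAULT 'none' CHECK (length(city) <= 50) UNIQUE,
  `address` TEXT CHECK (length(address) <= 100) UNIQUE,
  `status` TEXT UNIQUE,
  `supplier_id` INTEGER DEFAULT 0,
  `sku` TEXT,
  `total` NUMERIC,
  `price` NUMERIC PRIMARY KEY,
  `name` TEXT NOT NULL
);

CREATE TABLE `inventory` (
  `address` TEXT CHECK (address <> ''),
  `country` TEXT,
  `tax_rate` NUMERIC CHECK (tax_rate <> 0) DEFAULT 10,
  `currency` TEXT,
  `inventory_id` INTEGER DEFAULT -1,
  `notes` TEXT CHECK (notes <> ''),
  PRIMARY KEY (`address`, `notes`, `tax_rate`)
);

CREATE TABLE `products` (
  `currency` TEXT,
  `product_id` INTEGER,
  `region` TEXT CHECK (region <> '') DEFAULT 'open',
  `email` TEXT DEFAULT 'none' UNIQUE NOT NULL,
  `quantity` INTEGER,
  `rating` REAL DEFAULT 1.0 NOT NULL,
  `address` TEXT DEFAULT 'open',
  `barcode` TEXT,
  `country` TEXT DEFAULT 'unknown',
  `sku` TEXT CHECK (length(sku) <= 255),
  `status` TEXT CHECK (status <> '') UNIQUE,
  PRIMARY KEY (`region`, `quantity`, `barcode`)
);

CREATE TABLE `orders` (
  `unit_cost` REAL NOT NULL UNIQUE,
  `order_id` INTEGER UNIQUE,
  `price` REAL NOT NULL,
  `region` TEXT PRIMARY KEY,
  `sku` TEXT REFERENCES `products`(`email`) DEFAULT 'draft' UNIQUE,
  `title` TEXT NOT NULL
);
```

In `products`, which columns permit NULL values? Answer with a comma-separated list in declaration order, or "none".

currency, product_id, address, country, sku, status

- currency: no NOT NULL constraint applies → nullable.
- product_id: no NOT NULL constraint applies → nullable.
- region: part of the PRIMARY KEY, which implies NOT NULL → not nullable.
- email: declared NOT NULL → not nullable.
- quantity: part of the PRIMARY KEY, which implies NOT NULL → not nullable.
- rating: declared NOT NULL → not nullable.
- address: DEFAULT only fills an omitted column; an explicit NULL is still allowed → nullable.
- barcode: part of the PRIMARY KEY, which implies NOT NULL → not nullable.
- country: DEFAULT only fills an omitted column; an explicit NULL is still allowed → nullable.
- sku: CHECK does not forbid NULL (a CHECK constraint passes when its expression is NULL) → nullable.
- status: CHECK does not forbid NULL (a CHECK constraint passes when its expression is NULL) → nullable.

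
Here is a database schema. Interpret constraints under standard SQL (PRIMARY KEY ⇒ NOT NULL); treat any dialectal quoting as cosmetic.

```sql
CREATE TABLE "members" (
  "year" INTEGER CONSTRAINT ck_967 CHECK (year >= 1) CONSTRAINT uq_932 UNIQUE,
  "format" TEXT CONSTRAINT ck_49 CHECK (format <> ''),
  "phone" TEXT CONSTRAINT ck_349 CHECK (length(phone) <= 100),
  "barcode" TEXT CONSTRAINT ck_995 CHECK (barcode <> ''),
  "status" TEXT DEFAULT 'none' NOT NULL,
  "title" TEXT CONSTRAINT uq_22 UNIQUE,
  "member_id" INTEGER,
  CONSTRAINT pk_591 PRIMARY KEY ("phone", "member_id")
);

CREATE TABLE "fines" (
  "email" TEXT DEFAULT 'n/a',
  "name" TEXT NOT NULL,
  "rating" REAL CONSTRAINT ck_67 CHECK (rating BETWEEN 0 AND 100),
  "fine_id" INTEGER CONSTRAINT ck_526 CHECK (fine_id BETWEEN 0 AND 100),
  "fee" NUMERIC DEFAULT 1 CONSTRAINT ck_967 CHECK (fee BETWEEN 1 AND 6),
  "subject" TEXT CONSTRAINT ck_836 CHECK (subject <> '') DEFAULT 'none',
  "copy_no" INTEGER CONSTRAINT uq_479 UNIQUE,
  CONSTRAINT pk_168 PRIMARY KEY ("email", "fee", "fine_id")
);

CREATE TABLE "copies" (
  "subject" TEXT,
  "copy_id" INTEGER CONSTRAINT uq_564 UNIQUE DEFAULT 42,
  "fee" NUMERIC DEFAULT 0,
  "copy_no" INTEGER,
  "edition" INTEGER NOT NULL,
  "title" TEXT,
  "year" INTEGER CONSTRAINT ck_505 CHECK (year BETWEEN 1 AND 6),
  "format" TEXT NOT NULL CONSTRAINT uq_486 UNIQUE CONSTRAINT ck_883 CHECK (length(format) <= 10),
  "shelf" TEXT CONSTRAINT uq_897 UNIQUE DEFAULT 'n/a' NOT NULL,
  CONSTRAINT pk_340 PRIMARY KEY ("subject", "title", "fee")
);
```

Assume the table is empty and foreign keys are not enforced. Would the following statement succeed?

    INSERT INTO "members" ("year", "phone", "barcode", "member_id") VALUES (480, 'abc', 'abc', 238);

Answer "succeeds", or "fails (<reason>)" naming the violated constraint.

NOT NULL columns: member_id is supplied; phone is supplied; status defaults to 'none'.
CHECK constraints: 480 satisfies (year >= 1); 'abc' satisfies (length(phone) <= 100); 'abc' satisfies (barcode <> '').
No constraint is violated.

succeeds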